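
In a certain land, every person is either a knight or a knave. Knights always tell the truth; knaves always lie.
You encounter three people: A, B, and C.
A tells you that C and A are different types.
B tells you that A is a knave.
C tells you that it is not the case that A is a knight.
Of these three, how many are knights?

1

The unique consistent assignment is A=knight, B=knave, C=knave.
That has 1 knight.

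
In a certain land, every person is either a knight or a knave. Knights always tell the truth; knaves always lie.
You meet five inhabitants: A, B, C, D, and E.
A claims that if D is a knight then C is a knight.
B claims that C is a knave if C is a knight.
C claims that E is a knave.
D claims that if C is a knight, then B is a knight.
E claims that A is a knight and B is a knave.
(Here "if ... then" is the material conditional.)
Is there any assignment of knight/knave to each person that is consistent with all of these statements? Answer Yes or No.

No

Checking all 32 assignments, each has at least one speaker whose statement's truth value contradicts their type.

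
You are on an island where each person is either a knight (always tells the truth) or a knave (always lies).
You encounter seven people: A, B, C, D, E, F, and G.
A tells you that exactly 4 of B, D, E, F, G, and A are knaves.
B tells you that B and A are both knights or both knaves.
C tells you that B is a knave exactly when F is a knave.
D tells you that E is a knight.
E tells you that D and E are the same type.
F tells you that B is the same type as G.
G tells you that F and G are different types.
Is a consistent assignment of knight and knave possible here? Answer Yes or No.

No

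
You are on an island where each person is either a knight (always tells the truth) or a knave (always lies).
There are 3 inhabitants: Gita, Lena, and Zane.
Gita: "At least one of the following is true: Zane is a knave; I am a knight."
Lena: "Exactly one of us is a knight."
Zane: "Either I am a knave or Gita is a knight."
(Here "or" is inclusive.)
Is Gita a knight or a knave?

Gita is a knight.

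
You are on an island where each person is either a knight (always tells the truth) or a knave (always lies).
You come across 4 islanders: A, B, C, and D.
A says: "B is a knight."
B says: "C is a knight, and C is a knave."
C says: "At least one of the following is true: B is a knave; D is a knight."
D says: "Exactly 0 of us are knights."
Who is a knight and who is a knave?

Since A is a knave, "B is a knight" needs to be False, which holds.
Since B is a knave, "C is a knight, and C is a knave" needs to be False, which holds.
Since C is a knight, "at least one of the following is true: B is a knave; D is a knight" needs to be true, which holds.
D is a knave, so "exactly 0 of us are knights" must be False — and it is.

A is a knave, B is a knave, C is a knight, and D is a knave.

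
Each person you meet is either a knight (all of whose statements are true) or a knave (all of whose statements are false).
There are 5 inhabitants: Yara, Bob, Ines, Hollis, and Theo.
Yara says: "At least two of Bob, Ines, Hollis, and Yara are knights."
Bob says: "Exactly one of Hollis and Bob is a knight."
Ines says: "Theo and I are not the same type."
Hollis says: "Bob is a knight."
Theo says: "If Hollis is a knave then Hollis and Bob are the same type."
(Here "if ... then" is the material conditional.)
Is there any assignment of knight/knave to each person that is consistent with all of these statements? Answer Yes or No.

No

Checking all 32 assignments, each has at least one speaker whose statement's truth value contradicts their type.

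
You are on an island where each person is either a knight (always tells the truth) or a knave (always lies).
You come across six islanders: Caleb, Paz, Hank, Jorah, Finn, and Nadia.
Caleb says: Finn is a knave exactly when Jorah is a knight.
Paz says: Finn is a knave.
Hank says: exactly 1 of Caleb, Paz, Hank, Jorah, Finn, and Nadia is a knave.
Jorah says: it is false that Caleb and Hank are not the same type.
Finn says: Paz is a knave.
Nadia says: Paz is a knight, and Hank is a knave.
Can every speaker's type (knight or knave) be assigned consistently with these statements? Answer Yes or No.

Yes

One consistent assignment: Caleb=knight, Paz=knave, Hank=knave, Jorah=knave, Finn=knight, Nadia=knave.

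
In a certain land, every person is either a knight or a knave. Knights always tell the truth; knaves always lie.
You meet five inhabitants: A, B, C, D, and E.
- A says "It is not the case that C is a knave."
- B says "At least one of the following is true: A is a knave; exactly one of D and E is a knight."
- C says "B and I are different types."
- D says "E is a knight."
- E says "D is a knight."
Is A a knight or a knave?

A is a knight.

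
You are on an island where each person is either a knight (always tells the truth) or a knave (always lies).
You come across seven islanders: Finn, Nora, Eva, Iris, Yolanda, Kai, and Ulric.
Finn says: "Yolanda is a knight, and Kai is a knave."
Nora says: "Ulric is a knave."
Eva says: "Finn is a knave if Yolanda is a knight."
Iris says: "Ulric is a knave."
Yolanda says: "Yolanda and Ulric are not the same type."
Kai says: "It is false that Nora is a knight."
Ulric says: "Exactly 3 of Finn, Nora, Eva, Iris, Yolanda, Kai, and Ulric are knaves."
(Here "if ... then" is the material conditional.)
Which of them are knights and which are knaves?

Finn is a knave, Nora is a knight, Eva is a knight, Iris is a knight, Yolanda is a knave, Kai is a knave, and Ulric is a knave.

As a knave, Finn's statement "Yolanda is a knight, and Kai is a knave" should be False; it is.
Since Nora is a knight, "Ulric is a knave" needs to be True, which holds.
Since Eva is a knight, "Finn is a knave if Yolanda is a knight" needs to be True, which holds.
As a knight, Iris's statement "Ulric is a knave" should be True; it is.
Yolanda (knave): "Yolanda and Ulric are not the same type" — False. ✓
As a knave, Kai's statement "it is false that Nora is a knight" should be False; it is.
Ulric is a knave, and the claim "exactly 3 of Finn, Nora, Eva, Iris, Yolanda, Kai, and Ulric are knaves" is indeed False.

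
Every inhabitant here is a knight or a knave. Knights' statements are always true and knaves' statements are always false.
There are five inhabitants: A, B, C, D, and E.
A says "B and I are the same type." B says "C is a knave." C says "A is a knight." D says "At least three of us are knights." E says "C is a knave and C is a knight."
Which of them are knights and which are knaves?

A is a knave; "B and I are the same type" is False, as required.
B is a knight; "C is a knave" is True, as required.
C (knave): "A is a knight" — False. ✓
D (knave): "at least three of us are knights" — False. ✓
E (knave): "C is a knave and C is a knight" — False. ✓

A is a knave, B is a knight, C is a knave, D is a knave, and E is a knave.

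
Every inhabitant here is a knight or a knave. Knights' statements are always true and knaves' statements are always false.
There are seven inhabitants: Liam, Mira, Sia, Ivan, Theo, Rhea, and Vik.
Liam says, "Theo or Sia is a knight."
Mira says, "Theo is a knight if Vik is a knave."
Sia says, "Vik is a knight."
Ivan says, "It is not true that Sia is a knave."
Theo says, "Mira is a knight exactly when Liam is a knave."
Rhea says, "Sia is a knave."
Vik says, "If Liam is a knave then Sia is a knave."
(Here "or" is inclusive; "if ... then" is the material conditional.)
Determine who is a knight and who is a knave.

Since Liam is a knight, "Theo or Sia is a knight" needs to be True, which holds.
As a knight, Mira's statement "Theo is a knight if Vik is a knave" should be True; it is.
Since Sia is a knight, "Vik is a knight" needs to be True, which holds.
Ivan (knight): "it is not true that Sia is a knave" — True. ✓
Since Theo is a knave, "Mira is a knight exactly when Liam is a knave" needs to be False, which holds.
Rhea is a knave, and the claim "Sia is a knave" is indeed False.
As a knight, Vik's statement "if Liam is a knave then Sia is a knave" should be True; it is.

Knights: Liam, Mira, Sia, Ivan, and Vik. Knaves: Theo and Rhea.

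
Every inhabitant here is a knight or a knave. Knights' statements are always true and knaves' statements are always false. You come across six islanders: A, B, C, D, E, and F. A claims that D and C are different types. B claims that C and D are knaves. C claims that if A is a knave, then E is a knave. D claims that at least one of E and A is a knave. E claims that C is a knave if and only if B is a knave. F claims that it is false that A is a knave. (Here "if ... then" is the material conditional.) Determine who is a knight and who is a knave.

Knights: C and D. Knaves: A, B, E, and F.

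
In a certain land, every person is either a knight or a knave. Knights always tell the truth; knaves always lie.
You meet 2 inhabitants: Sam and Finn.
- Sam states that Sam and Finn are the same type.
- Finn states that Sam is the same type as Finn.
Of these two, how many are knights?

2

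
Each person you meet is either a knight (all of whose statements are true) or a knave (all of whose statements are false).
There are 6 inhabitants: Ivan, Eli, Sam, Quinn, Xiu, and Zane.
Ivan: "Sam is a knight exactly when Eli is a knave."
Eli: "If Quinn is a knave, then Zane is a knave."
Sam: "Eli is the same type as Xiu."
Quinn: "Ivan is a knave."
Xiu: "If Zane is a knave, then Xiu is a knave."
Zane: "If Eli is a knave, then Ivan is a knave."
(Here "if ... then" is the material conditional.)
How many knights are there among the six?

5

The unique consistent assignment is Ivan=knave, Eli=knight, Sam=knight, Quinn=knight, Xiu=knight, Zane=knight.
That has 5 knights.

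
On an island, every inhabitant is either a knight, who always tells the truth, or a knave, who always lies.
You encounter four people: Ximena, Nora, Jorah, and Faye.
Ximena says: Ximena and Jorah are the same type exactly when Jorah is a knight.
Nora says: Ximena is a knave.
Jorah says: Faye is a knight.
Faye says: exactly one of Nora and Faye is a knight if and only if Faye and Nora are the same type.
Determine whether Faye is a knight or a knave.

Faye is a knave.

Consistent assignments: {Ximena=knight, Nora=knave, Jorah=knave, Faye=knave}; {Ximena=knave, Nora=knight, Jorah=knave, Faye=knave}
In every consistent assignment, Faye is a knave.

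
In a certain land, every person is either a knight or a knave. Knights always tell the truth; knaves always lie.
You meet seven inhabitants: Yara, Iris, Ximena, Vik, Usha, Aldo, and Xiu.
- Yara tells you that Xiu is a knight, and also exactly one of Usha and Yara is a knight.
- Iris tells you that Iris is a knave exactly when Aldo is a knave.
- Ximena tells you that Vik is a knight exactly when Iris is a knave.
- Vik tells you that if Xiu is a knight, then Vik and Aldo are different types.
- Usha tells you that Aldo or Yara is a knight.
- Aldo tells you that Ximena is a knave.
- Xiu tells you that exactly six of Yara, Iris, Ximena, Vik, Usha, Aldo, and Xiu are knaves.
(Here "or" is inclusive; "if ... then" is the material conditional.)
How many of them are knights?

4

The unique consistent assignment is Yara=knave, Iris=knight, Ximena=knave, Vik=knight, Usha=knight, Aldo=knight, Xiu=knave.
That has 4 knights.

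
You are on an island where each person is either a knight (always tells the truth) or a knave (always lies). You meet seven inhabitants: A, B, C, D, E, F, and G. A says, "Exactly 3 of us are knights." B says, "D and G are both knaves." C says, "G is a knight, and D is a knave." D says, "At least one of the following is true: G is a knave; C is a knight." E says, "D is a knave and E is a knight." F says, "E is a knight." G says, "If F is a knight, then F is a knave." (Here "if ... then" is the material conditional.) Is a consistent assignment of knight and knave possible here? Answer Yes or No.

No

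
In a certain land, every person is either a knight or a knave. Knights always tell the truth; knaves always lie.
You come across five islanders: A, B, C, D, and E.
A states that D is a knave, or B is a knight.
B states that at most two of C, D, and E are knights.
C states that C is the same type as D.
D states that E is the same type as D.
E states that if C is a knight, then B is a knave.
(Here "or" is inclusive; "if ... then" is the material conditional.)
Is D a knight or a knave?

Consistent assignments: {A=knight, B=knight, C=knave, D=knight, E=knight}; {A=knave, B=knave, C=knight, D=knight, E=knight}
In every consistent assignment, D is a knight.

D is a knight.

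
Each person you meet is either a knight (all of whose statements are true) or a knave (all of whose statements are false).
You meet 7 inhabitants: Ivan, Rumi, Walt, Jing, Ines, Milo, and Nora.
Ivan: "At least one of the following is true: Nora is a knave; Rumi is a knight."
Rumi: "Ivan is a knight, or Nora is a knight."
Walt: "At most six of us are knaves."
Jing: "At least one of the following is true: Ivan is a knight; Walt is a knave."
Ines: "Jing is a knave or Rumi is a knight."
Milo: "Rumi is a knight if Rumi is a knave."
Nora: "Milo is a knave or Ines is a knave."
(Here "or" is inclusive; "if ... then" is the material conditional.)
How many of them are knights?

The unique consistent assignment is Ivan=knight, Rumi=knight, Walt=knight, Jing=knight, Ines=knight, Milo=knight, Nora=knave.
That has 6 knights.

6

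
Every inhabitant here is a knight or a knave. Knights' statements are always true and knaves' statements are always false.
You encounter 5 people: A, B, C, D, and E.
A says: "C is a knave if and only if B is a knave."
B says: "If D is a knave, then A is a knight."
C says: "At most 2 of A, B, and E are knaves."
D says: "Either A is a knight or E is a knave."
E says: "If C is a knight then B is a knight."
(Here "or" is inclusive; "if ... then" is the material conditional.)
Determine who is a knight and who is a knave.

A is a knight, B is a knight, C is a knight, D is a knight, and E is a knight.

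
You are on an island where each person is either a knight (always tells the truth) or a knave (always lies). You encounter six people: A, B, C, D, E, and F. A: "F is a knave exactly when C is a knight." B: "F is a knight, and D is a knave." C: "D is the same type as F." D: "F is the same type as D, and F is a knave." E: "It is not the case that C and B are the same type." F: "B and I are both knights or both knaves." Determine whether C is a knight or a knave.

C is a knave.

Consistent assignments: {A=knight, B=knight, C=knave, D=knave, E=knight, F=knight}
In every consistent assignment, C is a knave.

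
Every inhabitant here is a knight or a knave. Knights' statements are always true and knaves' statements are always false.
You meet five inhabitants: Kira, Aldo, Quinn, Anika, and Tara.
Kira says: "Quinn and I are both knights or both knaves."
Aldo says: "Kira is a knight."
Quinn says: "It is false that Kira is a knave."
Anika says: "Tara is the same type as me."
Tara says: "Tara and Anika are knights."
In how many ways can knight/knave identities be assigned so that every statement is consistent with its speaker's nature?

Consistent assignments:
  Kira=knight, Aldo=knight, Quinn=knight, Anika=knight, Tara=knight

1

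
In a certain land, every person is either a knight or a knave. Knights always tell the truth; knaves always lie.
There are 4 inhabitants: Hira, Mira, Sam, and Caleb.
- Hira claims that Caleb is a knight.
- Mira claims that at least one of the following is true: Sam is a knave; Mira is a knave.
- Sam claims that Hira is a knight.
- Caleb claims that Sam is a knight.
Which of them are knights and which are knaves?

Hira is a knave, Mira is a knight, Sam is a knave, and Caleb is a knave.

Suppose Hira is a knight. Then Hira's statement "Caleb is a knight" would have to be true. Checking the 8 ways to assign the others, none is consistent with every speaker.
(For instance, with Mira=knight, Sam=knave, Caleb=knave, Hira's claim "Caleb is a knight" comes out false where it would need to be true.)
So Hira must be a knave, making "Caleb is a knight" false. Taking Hira=knave, Mira=knight, Sam=knave, Caleb=knave, each remaining statement checks out:
  Mira (knight): "at least one of the following is true: Sam is a knave; Mira is a knave" — true. ✓
  Sam (knave): "Hira is a knight" — false. ✓
  Caleb (knave): "Sam is a knight" — false. ✓
This is the unique consistent assignment.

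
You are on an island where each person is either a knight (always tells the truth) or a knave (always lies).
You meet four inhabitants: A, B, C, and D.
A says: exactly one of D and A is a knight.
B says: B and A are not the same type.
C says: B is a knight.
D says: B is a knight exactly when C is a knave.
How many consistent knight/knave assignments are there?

2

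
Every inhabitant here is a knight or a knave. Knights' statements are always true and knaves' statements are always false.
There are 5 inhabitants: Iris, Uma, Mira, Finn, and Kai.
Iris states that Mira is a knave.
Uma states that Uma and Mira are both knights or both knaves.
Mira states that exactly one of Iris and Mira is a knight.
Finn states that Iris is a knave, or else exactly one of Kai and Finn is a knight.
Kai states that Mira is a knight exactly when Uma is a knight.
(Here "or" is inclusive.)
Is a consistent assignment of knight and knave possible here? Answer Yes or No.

Yes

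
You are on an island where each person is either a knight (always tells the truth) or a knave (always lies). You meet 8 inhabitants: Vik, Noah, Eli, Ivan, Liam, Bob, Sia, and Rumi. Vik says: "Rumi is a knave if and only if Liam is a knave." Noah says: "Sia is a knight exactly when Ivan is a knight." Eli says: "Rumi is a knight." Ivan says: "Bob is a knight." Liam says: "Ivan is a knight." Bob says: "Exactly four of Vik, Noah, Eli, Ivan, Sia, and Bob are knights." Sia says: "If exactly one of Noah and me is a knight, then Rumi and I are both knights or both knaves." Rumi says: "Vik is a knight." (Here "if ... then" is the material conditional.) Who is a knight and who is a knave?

Vik is a knave; "Rumi is a knave if and only if Liam is a knave" is False, as required.
Noah (knight): "Sia is a knight exactly when Ivan is a knight" — true. ✓
Eli (knave): "Rumi is a knight" — False. ✓
Ivan is a knight; "Bob is a knight" is true, as required.
Since Liam is a knight, "Ivan is a knight" needs to be true, which holds.
As a knight, Bob's statement "exactly four of Vik, Noah, Eli, Ivan, Sia, and Bob are knights" should be true; it is.
Sia is a knight, so "if exactly one of Noah and me is a knight, then Rumi and I are both knights or both knaves" must be true — and it is.
Rumi is a knave, and the claim "Vik is a knight" is indeed False.

Vik is a knave, Noah is a knight, Eli is a knave, Ivan is a knight, Liam is a knight, Bob is a knight, Sia is a knight, and Rumi is a knave.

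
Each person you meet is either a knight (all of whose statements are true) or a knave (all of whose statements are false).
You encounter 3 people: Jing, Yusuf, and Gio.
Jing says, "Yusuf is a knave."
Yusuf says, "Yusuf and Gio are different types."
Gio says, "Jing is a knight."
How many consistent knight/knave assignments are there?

1

Consistent assignments:
  Jing=knave, Yusuf=knight, Gio=knave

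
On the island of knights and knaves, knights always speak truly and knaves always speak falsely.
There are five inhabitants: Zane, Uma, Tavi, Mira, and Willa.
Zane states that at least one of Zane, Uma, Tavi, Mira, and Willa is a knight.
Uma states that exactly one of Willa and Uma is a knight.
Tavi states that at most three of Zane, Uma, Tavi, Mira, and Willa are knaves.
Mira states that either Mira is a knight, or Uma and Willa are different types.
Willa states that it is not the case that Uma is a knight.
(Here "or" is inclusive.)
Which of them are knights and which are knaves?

Zane is a knight, so "at least one of Zane, Uma, Tavi, Mira, and Willa is a knight" must be True — and it is.
Uma is a knight, so "exactly one of Willa and Uma is a knight" must be True — and it is.
Tavi is a knight, so "at most three of Zane, Uma, Tavi, Mira, and Willa are knaves" must be True — and it is.
Mira (knight): "either Mira is a knight, or Uma and Willa are different types" — True. ✓
Since Willa is a knave, "it is not the case that Uma is a knight" needs to be false, which holds.

Knights: Zane, Uma, Tavi, and Mira. Knaves: Willa.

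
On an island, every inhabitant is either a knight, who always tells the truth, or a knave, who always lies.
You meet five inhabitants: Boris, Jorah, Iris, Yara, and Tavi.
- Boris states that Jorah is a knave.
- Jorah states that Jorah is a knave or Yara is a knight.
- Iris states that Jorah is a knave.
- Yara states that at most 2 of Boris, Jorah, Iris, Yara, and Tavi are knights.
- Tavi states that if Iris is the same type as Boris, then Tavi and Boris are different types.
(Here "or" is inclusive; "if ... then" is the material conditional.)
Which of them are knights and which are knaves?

Suppose Boris is a knight. Then Boris's statement "Jorah is a knave" would have to be true. Checking the 16 ways to assign the others, none is consistent with every speaker.
(For instance, with Jorah=knight, Iris=knave, Yara=knight, Tavi=knave, Boris's claim "Jorah is a knave" comes out false where it would need to be true.)
So Boris must be a knave, making "Jorah is a knave" false. Taking Boris=knave, Jorah=knight, Iris=knave, Yara=knight, Tavi=knave, each remaining statement checks out:
  Jorah (knight): "Jorah is a knave or Yara is a knight" — true. ✓
  Iris (knave): "Jorah is a knave" — false. ✓
  Yara (knight): "at most 2 of Boris, Jorah, Iris, Yara, and Tavi are knights" — true. ✓
  Tavi (knave): "if Iris is the same type as Boris, then Tavi and Boris are different types" — false. ✓
This is the unique consistent assignment.

Boris is a knave, Jorah is a knight, Iris is a knave, Yara is a knight, and Tavi is a knave.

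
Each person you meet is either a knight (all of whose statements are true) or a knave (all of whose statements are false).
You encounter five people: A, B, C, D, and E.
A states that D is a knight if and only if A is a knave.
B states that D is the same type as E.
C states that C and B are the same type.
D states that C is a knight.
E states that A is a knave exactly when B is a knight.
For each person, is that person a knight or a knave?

A is a knight, B is a knight, C is a knave, D is a knave, and E is a knave.

Since A is a knight, "D is a knight if and only if A is a knave" needs to be True, which holds.
As a knight, B's statement "D is the same type as E" should be True; it is.
C is a knave, and the claim "C and B are the same type" is indeed false.
D (knave): "C is a knight" — false. ✓
E is a knave; "A is a knave exactly when B is a knight" is false, as required.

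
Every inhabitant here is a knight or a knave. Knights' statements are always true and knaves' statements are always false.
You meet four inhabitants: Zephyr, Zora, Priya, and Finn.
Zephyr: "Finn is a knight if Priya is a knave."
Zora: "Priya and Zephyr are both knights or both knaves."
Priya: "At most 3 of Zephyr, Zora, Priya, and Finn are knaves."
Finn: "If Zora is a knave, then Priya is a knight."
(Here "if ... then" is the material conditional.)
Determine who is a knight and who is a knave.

Zephyr is a knight, Zora is a knight, Priya is a knight, and Finn is a knight.

Zephyr is a knight, so "Finn is a knight if Priya is a knave" must be True — and it is.
Since Zora is a knight, "Priya and Zephyr are both knights or both knaves" needs to be True, which holds.
Priya is a knight, and the claim "at most 3 of Zephyr, Zora, Priya, and Finn are knaves" is indeed True.
Finn is a knight, so "if Zora is a knave, then Priya is a knight" must be True — and it is.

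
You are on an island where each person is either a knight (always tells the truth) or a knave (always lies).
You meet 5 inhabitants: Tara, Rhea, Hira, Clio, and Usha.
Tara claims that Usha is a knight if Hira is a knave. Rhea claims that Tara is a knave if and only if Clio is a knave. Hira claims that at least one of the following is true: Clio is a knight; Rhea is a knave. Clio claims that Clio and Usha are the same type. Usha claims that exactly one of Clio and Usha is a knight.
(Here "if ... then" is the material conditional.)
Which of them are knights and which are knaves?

Suppose Tara is a knave. Then Tara's statement "Usha is a knight if Hira is a knave" would have to be false. Checking the 16 ways to assign the others, none is consistent with every speaker.
(For instance, with Rhea=knave, Hira=knight, Clio=knave, Usha=knight, Tara's claim "Usha is a knight if Hira is a knave" comes out true where it would need to be false.)
So Tara must be a knight, making "Usha is a knight if Hira is a knave" true. Taking Tara=knight, Rhea=knave, Hira=knight, Clio=knave, Usha=knight, each remaining statement checks out:
  Rhea (knave): "Tara is a knave if and only if Clio is a knave" — false. ✓
  Hira (knight): "at least one of the following is true: Clio is a knight; Rhea is a knave" — true. ✓
  Clio (knave): "Clio and Usha are the same type" — false. ✓
  Usha (knight): "exactly one of Clio and Usha is a knight" — true. ✓
This is the unique consistent assignment.

Tara is a knight, Rhea is a knave, Hira is a knight, Clio is a knave, and Usha is a knight.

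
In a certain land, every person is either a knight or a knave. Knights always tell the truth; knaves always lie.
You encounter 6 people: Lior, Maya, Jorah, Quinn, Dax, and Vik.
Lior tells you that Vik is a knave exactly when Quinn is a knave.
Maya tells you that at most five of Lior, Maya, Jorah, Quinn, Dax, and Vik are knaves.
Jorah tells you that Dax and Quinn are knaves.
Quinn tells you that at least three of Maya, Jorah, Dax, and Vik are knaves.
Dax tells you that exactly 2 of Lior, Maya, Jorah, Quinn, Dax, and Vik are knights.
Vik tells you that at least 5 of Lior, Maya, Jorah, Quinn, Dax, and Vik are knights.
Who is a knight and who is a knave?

Knights: Lior, Maya, and Jorah. Knaves: Quinn, Dax, and Vik.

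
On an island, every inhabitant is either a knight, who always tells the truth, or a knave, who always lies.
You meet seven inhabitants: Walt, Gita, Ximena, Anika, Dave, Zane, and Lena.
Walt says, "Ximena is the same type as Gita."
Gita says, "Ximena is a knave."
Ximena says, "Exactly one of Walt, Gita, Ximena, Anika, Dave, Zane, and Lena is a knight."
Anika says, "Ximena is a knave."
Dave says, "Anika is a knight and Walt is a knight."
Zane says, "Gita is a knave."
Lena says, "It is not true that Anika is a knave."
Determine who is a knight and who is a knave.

Walt is a knave, Gita is a knight, Ximena is a knave, Anika is a knight, Dave is a knave, Zane is a knave, and Lena is a knight.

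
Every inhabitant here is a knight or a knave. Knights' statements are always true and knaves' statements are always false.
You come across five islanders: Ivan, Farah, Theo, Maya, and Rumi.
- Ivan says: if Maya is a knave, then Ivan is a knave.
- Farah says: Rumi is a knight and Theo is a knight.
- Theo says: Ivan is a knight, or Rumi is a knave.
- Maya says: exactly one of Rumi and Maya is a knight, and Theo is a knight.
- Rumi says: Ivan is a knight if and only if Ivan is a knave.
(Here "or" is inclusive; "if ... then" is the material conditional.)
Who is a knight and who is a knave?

Knights: Ivan, Theo, and Maya. Knaves: Farah and Rumi.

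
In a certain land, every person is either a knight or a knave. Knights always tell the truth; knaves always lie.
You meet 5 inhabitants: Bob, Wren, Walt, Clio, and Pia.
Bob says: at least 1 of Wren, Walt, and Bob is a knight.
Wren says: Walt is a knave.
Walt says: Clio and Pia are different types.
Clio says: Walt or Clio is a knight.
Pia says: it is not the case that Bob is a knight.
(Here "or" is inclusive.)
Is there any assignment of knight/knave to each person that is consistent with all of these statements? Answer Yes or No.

Yes

One consistent assignment: Bob=knight, Wren=knight, Walt=knave, Clio=knave, Pia=knave.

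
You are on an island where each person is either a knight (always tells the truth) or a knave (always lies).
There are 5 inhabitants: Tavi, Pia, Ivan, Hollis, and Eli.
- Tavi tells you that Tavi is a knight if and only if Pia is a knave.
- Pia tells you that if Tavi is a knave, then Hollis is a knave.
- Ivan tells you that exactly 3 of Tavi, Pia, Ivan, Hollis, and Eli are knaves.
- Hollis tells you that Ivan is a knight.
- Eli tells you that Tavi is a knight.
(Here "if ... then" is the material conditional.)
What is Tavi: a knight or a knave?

Tavi is a knave.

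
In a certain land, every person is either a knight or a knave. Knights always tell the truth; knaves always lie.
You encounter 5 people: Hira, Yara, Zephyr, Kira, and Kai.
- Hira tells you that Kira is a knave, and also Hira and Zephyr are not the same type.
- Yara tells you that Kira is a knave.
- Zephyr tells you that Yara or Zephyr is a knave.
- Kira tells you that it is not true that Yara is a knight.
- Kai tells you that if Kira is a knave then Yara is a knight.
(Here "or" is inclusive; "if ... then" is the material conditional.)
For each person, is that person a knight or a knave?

Knights: Zephyr, Kira, and Kai. Knaves: Hira and Yara.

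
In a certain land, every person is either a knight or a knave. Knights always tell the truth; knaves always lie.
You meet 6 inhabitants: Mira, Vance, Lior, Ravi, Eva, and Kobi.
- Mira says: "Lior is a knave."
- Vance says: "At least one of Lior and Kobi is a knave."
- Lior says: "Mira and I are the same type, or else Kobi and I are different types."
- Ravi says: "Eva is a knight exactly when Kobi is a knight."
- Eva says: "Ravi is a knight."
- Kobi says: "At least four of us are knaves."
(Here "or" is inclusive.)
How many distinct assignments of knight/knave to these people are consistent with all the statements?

0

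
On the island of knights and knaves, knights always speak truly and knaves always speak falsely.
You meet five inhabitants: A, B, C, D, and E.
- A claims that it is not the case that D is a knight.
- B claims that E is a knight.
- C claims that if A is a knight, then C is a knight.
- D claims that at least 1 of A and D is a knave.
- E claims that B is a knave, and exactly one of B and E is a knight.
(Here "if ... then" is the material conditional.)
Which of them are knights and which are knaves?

A is a knave, B is a knave, C is a knight, D is a knight, and E is a knave.

A is a knave, and the claim "it is not the case that D is a knight" is indeed false.
As a knave, B's statement "E is a knight" should be false; it is.
C is a knight; "if A is a knight, then C is a knight" is true, as required.
Since D is a knight, "at least 1 of A and D is a knave" needs to be true, which holds.
As a knave, E's statement "B is a knave, and exactly one of B and E is a knight" should be false; it is.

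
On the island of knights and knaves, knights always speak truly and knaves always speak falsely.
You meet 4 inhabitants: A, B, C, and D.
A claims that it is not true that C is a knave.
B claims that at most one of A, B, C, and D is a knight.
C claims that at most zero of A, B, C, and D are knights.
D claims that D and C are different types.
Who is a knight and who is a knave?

A is a knave, B is a knight, C is a knave, and D is a knave.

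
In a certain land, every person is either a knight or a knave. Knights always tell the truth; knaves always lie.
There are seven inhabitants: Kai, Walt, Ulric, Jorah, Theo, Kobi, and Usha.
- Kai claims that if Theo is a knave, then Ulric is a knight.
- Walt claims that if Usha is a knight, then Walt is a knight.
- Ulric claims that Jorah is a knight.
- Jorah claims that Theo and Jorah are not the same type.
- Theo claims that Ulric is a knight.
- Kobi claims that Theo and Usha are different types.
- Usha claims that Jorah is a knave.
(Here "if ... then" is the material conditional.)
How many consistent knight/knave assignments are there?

Consistent assignments:
  Kai=knave, Walt=knight, Ulric=knave, Jorah=knave, Theo=knave, Kobi=knight, Usha=knight
  Kai=knave, Walt=knave, Ulric=knave, Jorah=knave, Theo=knave, Kobi=knight, Usha=knight

2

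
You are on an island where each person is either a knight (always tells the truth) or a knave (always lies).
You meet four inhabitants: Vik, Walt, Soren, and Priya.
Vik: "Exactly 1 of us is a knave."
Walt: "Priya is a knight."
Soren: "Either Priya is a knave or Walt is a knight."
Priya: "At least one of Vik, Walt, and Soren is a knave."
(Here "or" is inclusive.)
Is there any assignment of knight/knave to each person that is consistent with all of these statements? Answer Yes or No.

No

Checking all 16 assignments, each has at least one speaker whose statement's truth value contradicts their type.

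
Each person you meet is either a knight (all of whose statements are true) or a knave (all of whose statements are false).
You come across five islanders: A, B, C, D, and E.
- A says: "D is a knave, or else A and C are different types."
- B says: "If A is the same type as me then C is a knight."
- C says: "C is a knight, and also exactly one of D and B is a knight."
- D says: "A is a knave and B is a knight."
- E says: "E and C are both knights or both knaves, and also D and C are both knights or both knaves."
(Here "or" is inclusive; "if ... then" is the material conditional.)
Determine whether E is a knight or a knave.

E is a knave.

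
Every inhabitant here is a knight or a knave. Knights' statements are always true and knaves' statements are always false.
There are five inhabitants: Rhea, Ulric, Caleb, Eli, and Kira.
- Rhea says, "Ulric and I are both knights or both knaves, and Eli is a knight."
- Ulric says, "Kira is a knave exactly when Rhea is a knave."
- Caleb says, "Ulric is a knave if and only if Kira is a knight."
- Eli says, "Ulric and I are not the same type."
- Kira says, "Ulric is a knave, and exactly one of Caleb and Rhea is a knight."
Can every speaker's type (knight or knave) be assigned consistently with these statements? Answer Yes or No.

Yes

One consistent assignment: Rhea=knave, Ulric=knave, Caleb=knight, Eli=knave, Kira=knight.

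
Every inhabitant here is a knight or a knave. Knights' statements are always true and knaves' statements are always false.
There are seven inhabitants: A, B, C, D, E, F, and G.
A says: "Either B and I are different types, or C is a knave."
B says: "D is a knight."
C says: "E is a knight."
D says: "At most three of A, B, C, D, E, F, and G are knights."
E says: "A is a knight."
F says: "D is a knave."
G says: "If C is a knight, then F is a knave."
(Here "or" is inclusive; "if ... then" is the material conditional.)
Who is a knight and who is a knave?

Knights: A, C, E, and F. Knaves: B, D, and G.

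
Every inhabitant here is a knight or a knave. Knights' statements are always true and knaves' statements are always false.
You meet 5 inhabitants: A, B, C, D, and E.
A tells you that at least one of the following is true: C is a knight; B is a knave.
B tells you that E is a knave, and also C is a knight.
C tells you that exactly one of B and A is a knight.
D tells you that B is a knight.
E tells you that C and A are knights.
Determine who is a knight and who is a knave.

A is a knight, B is a knave, C is a knight, D is a knave, and E is a knight.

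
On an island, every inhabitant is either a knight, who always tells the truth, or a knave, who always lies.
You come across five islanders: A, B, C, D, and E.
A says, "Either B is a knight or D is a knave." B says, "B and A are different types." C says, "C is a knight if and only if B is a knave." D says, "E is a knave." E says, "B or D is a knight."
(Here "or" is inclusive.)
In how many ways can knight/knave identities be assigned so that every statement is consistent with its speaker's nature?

0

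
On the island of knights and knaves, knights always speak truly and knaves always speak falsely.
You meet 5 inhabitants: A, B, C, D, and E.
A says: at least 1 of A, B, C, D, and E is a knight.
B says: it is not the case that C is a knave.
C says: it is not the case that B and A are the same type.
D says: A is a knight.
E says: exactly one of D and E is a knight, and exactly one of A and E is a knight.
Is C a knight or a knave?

C is a knave.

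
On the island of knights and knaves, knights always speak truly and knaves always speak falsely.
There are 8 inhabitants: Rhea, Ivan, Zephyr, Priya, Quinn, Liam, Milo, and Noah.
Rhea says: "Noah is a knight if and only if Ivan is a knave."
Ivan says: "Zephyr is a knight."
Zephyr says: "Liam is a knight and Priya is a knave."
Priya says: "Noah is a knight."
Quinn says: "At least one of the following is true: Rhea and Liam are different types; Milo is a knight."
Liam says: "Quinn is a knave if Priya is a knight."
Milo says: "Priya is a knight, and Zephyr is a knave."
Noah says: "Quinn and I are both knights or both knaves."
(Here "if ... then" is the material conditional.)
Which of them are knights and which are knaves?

Knights: Rhea, Priya, Quinn, Milo, and Noah. Knaves: Ivan, Zephyr, and Liam.

Rhea is a knight; "Noah is a knight if and only if Ivan is a knave" is true, as required.
As a knave, Ivan's statement "Zephyr is a knight" should be false; it is.
Zephyr (knave): "Liam is a knight and Priya is a knave" — false. ✓
Priya is a knight, and the claim "Noah is a knight" is indeed true.
Quinn is a knight, and the claim "at least one of the following is true: Rhea and Liam are different types; Milo is a knight" is indeed true.
Liam is a knave, and the claim "Quinn is a knave if Priya is a knight" is indeed false.
Milo (knight): "Priya is a knight, and Zephyr is a knave" — true. ✓
Since Noah is a knight, "Quinn and I are both knights or both knaves" needs to be true, which holds.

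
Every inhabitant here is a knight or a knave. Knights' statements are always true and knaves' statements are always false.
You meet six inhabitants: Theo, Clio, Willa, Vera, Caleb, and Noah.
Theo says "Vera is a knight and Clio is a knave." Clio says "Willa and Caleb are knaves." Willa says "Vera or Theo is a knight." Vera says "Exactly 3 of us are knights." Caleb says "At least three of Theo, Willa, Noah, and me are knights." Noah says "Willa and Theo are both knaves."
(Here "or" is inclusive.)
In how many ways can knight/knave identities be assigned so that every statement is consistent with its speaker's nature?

2

Consistent assignments:
  Theo=knight, Clio=knave, Willa=knight, Vera=knight, Caleb=knave, Noah=knave
  Theo=knave, Clio=knight, Willa=knave, Vera=knave, Caleb=knave, Noah=knight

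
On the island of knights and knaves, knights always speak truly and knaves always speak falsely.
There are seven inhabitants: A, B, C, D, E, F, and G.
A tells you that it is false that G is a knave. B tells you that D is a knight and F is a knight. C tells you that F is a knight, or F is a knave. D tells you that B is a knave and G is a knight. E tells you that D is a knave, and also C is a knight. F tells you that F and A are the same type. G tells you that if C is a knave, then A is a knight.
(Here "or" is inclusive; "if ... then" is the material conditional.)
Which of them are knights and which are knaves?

A is a knight, B is a knave, C is a knight, D is a knight, E is a knave, F is a knave, and G is a knight.

Since A is a knight, "it is false that G is a knave" needs to be true, which holds.
B is a knave, and the claim "D is a knight and F is a knight" is indeed false.
C is a knight, and the claim "F is a knight, or F is a knave" is indeed true.
D is a knight; "B is a knave and G is a knight" is true, as required.
E is a knave, so "D is a knave, and also C is a knight" must be false — and it is.
F is a knave, so "F and A are the same type" must be false — and it is.
Since G is a knight, "if C is a knave, then A is a knight" needs to be true, which holds.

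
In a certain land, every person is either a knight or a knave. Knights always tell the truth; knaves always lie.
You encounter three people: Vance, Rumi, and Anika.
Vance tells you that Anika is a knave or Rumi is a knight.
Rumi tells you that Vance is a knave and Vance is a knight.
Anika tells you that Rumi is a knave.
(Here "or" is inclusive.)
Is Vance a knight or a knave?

Vance is a knave.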